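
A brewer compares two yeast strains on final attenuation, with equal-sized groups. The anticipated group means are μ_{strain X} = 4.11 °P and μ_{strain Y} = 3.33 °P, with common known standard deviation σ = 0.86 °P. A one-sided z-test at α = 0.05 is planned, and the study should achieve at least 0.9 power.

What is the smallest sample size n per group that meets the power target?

n = 21 per group

Standardized effect: d = |μ_{strain X} − μ_{strain Y}| / σ = |4.11 − 3.33| / 0.86 = 0.9070
Set Φ(δ − 1.645) = 0.9; then δ − 1.645 = Φ⁻¹(0.9) = 1.282, giving δ = 2.926.
δ = d·√(n/2) ⇒ n = 2(δ/d)² = 2 × (2.926 / 0.9070)² = 20.82.
Rounding up, n = 21 per group.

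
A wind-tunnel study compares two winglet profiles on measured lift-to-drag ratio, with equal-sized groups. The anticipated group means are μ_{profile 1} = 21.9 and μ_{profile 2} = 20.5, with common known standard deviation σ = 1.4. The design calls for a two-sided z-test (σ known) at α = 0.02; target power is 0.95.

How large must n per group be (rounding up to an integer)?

n = 32 per group

Standardized effect: d = |μ_{profile 1} − μ_{profile 2}| / σ = |21.9 − 20.5| / 1.4 = 1.0000
Set Φ(δ − 2.326) = 0.95; then δ − 2.326 = Φ⁻¹(0.95) = 1.645, giving δ = 3.971.
(The Φ(−δ − z_{α/2}) term is vanishingly small for δ > 0 and is dropped in the standard sample-size formula.)
δ = d·√(n/2) ⇒ n = 2(δ/d)² = 2 × (3.971 / 1.0000)² = 31.54.
Round up to the next whole unit.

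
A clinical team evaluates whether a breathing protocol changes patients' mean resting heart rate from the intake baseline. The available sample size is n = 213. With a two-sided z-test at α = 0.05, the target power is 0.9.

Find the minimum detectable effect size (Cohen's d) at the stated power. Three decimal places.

d ≈ 0.222

Required noncentrality: δ = z_{0.025} + z_{0.10} = 1.960 + 1.282 = 3.242.
(Lower-tail contribution to power is negligible for δ > 0.)
δ = d·√n ⇒ d = δ/√n = 3.242/√213 = 0.2221.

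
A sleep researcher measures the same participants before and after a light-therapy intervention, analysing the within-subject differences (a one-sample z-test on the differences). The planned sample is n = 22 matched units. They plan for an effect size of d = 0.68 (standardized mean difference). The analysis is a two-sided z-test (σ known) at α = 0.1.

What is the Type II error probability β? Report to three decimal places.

Noncentrality parameter: δ = d·√n = 0.68 × √22 = 3.1895
Two-sided α = 0.1 → critical value z_{0.05} = 1.645.
Power = Φ(δ − 1.645) + Φ(−δ − 1.645) = Φ(1.545) + Φ(-4.834) = 0.9388 + 0.0000 = 0.9388.
Type II error: β = 1 − power = 1 − 0.9388 = 0.0612.

β ≈ 0.061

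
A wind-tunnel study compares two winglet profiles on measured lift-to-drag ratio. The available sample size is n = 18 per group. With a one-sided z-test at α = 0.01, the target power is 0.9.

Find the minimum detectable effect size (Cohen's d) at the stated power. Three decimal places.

Need Φ(δ − 2.326) = 0.9, so δ = 2.326 + 1.282 = 3.608.
δ = d·√(n/2) ⇒ d = δ/√(n/2) = 3.608/√(18/2) = 1.2026.

d ≈ 1.203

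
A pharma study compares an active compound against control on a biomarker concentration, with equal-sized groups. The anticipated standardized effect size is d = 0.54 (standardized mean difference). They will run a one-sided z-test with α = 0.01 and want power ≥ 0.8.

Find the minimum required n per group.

For power 0.8 need Φ(δ − z_{0.01}) = 0.8, so δ = z_{0.01} + z_{0.20} = 2.326 + 0.842 = 3.168.
δ = d·√(n/2) ⇒ n = 2(δ/d)² = 2 × (3.168 / 0.54)² = 68.83.
Round up to the next whole unit.

n = 69 per group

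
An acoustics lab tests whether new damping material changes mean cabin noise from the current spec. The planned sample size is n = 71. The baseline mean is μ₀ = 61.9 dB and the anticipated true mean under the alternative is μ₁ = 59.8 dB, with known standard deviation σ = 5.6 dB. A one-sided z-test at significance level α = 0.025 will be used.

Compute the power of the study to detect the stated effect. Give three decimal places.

Standardized effect: d = |μ₁ − μ₀| / σ = |59.8 − 61.9| / 5.6 = 0.3750
Noncentrality parameter: δ = d·√n = 0.3750 × √71 = 3.1598
Critical value for a one-sided test at α = 0.025: z_α = 1.960.
Power = Φ(δ − 1.960) = Φ(1.200) = 0.8849.

Power ≈ 0.885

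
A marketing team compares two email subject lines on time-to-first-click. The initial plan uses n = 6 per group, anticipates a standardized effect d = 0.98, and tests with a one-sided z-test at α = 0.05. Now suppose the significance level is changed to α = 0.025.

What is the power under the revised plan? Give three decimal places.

Power ≈ 0.396

δ = d·√(n/2) = 0.98 × √(6/2) = 1.6974 (unchanged). New critical value: z_{0.025} = 1.960.
Revised power = Φ(δ − 1.960) = Φ(-0.263) = 0.3964.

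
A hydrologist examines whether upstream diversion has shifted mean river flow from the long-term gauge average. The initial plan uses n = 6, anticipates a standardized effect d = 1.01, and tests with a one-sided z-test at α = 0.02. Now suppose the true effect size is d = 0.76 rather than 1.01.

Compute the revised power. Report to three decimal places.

Power ≈ 0.424

With d = 0.76: δ = d·√n = 0.76 × √6 = 1.8616. Critical value z_{0.02} = 2.054.
Revised power = P(Z > 2.054 − δ) = Φ(-0.192) = 0.4238.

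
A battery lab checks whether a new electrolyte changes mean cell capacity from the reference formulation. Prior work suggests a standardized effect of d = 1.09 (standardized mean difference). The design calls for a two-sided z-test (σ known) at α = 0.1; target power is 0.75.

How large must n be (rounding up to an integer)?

Set Φ(δ − 1.645) = 0.75; then δ − 1.645 = Φ⁻¹(0.75) = 0.674, giving δ = 2.319.
(For δ > 0 the lower-tail rejection region contributes negligibly to power, so the one-term inversion is standard.)
δ = d·√n ⇒ n = (δ/d)² = (2.319 / 1.09)² = 4.53.
Round up to the next whole unit.

n = 5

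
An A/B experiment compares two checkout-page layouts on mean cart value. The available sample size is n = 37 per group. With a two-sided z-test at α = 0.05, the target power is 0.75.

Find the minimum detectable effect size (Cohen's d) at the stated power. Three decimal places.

Required noncentrality: δ = z_{0.025} + z_{0.25} = 1.960 + 0.674 = 2.634.
(Lower-tail contribution to power is negligible for δ > 0.)
δ = d·√(n/2) ⇒ d = δ/√(n/2) = 2.634/√(37/2) = 0.6125.

d ≈ 0.612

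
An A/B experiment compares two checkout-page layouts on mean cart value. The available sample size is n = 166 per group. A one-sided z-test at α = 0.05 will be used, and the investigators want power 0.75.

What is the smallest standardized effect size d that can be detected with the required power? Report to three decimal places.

d ≈ 0.255

Need Φ(δ − 1.645) = 0.75, so δ = 1.645 + 0.674 = 2.319.
δ = d·√(n/2) ⇒ d = δ/√(n/2) = 2.319/√(166/2) = 0.2546.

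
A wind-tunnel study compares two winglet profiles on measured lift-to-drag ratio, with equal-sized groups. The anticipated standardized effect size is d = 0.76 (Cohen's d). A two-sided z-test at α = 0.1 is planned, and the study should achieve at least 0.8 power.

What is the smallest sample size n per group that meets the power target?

n = 22 per group

For power 0.8 need Φ(δ − z_{0.05}) = 0.8, so δ = z_{0.05} + z_{0.20} = 1.645 + 0.842 = 2.486.
(Ignoring the negligible lower-tail rejection probability gives the usual closed-form inversion.)
δ = d·√(n/2) ⇒ n = 2(δ/d)² = 2 × (2.486 / 0.76)² = 21.41.
Rounding up, n = 22 per group.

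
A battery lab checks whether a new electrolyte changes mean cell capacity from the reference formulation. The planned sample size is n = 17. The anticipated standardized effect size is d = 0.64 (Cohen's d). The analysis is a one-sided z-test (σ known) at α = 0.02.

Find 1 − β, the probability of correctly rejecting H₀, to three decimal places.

Noncentrality parameter: δ = d·√n = 0.64 × √17 = 2.6388
Critical value for a one-sided test at α = 0.02: z_α = 2.054.
Power = Φ(δ − 2.054) = Φ(0.585) = 0.7207.

Power ≈ 0.721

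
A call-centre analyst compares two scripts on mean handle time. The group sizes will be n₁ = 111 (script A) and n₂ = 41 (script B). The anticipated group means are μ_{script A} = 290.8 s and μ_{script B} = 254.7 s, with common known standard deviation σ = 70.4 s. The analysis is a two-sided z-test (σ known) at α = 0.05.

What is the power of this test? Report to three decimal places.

Standardized effect: d = |μ_{script A} − μ_{script B}| / σ = |290.8 − 254.7| / 70.4 = 0.5128
Noncentrality parameter: δ = d / √(1/n₁ + 1/n₂) = 0.5128 / √(1/111 + 1/41) = 2.8059
Critical value for a two-sided test at α = 0.05: z_{α/2} = 1.960.
Power = Φ(δ − 1.960) + Φ(−δ − 1.960) = Φ(0.846) + Φ(-4.766) = 0.8012 + 0.0000 = 0.8012.

Power ≈ 0.801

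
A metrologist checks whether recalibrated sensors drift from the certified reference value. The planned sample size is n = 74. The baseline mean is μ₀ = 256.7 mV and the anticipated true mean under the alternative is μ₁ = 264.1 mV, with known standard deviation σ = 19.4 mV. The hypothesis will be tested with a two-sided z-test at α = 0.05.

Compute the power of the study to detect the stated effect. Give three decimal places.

Standardized effect: d = |μ₁ − μ₀| / σ = |264.1 − 256.7| / 19.4 = 0.3814
Noncentrality parameter: δ = d·√n = 0.3814 × √74 = 3.2813
Two-sided α = 0.05 → critical value z_{0.025} = 1.960.
Power = Φ(δ − 1.960) + Φ(−δ − 1.960) = Φ(1.321) + Φ(-5.241) = 0.9068 + 0.0000 = 0.9068.

Power ≈ 0.907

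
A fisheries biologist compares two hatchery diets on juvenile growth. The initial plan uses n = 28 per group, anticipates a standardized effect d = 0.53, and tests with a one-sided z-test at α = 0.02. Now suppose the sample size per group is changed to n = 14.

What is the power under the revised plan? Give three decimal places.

Power ≈ 0.257

With n = 14 per group: δ = d·√(n/2) = 0.53 × √(14/2) = 1.4022. Critical value z_{0.02} = 2.054.
Revised power = Φ(δ − 2.054) = Φ(-0.652) = 0.2574.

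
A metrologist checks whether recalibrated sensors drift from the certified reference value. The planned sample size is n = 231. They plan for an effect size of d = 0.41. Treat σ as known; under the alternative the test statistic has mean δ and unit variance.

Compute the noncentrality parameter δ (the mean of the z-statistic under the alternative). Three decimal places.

δ ≈ 6.231

The noncentrality parameter scales effect size by the design's sample-size factor: δ = d·√n = 0.41 × √231 = 6.2315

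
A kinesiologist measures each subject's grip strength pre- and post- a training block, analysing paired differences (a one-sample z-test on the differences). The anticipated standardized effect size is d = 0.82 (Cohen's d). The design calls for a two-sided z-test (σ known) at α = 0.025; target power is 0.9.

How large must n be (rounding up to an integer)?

n = 19

Set Φ(δ − 2.241) = 0.9; then δ − 2.241 = Φ⁻¹(0.9) = 1.282, giving δ = 3.523.
(Ignoring the negligible lower-tail rejection probability gives the usual closed-form inversion.)
δ = d·√n ⇒ n = (δ/d)² = (3.523 / 0.82)² = 18.46.
Rounding up, n = 19.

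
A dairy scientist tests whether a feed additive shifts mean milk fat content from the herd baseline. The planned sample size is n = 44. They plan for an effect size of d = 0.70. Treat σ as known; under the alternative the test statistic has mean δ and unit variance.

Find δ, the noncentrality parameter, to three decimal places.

δ ≈ 4.643

The noncentrality parameter scales effect size by the design's sample-size factor: δ = d·√n = 0.70 × √44 = 4.6433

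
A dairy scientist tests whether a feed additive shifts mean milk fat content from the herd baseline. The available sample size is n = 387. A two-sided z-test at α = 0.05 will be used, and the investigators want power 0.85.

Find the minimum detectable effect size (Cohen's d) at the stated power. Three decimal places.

Need Φ(δ − 1.960) = 0.85, so δ = 1.960 + 1.036 = 2.996.
(The second rejection-region term Φ(−δ − z_{α/2}) is negligible and dropped.)
δ = d·√n ⇒ d = δ/√n = 2.996/√387 = 0.1523.

d ≈ 0.152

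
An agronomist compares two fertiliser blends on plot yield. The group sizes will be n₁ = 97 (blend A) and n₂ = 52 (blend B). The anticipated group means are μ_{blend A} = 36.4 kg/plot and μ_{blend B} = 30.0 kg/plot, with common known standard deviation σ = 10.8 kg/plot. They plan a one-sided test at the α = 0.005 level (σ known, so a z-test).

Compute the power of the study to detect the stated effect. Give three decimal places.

Standardized effect: d = |μ_{blend A} − μ_{blend B}| / σ = |36.4 − 30.0| / 10.8 = 0.5926
Noncentrality parameter: δ = d / √(1/n₁ + 1/n₂) = 0.5926 / √(1/97 + 1/52) = 3.4479
Critical value for a one-sided test at α = 0.005: z_α = 2.576.
Power = Φ(δ − 2.576) = Φ(0.872) = 0.8084.

Power ≈ 0.808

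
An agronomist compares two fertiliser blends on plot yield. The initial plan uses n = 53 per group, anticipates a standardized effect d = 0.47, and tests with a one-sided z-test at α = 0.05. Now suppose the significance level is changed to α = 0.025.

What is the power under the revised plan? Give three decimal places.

δ = d·√(n/2) = 0.47 × √(53/2) = 2.4195 (unchanged). New critical value: z_{0.025} = 1.960.
Revised power = P(Z > 1.960 − δ) = Φ(0.460) = 0.6771.

Power ≈ 0.677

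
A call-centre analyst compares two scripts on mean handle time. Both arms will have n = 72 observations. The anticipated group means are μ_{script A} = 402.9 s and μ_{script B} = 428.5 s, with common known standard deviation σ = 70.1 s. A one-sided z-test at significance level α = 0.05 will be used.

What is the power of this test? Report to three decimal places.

Standardized effect: d = |μ_{script A} − μ_{script B}| / σ = |402.9 − 428.5| / 70.1 = 0.3652
Noncentrality parameter: δ = d·√(n/2) = 0.3652 × √(72/2) = 2.1912
One-sided α = 0.05 → critical value z_{0.05} = 1.645.
Power = P(Z > 1.645 − δ) = Φ(0.546) = 0.7076.

Power ≈ 0.708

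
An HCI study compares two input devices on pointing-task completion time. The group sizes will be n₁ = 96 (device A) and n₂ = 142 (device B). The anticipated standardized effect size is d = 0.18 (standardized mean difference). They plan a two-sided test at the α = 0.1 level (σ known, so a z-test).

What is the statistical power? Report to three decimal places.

Power ≈ 0.390

Noncentrality parameter: δ = d / √(1/n₁ + 1/n₂) = 0.18 / √(1/96 + 1/142) = 1.3623
Two-sided α = 0.1 → critical value z_{0.05} = 1.645.
Power = Φ(δ − 1.645) + Φ(−δ − 1.645) = Φ(-0.283) + Φ(-3.007) = 0.3887 + 0.0013 = 0.3901.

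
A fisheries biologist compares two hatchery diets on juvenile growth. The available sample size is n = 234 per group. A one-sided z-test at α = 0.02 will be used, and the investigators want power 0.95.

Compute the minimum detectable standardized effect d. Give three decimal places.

d ≈ 0.342

Need Φ(δ − 2.054) = 0.95, so δ = 2.054 + 1.645 = 3.699.
δ = d·√(n/2) ⇒ d = δ/√(n/2) = 3.699/√(234/2) = 0.3419.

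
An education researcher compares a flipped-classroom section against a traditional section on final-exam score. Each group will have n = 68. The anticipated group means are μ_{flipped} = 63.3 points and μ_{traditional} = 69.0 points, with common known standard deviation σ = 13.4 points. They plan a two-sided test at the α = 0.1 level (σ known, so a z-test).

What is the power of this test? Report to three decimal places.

Power ≈ 0.798

Standardized effect: d = |μ_{flipped} − μ_{traditional}| / σ = |63.3 − 69.0| / 13.4 = 0.4254
Noncentrality parameter: δ = d·√(n/2) = 0.4254 × √(68/2) = 2.4803
Two-sided α = 0.1 → critical value z_{0.05} = 1.645.
Power = Φ(δ − 1.645) + Φ(−δ − 1.645) = Φ(0.835) + Φ(-4.125) = 0.7983 + 0.0000 = 0.7983.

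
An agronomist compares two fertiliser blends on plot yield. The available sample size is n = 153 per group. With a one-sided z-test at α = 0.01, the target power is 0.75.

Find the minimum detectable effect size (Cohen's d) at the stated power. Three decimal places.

Need Φ(δ − 2.326) = 0.75, so δ = 2.326 + 0.674 = 3.001.
δ = d·√(n/2) ⇒ d = δ/√(n/2) = 3.001/√(153/2) = 0.3431.

d ≈ 0.343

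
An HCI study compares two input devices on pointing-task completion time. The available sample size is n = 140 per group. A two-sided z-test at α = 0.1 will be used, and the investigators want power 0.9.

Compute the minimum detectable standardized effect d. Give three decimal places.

d ≈ 0.350

Need Φ(δ − 1.645) = 0.9, so δ = 1.645 + 1.282 = 2.926.
(Lower-tail contribution to power is negligible for δ > 0.)
δ = d·√(n/2) ⇒ d = δ/√(n/2) = 2.926/√(140/2) = 0.3498.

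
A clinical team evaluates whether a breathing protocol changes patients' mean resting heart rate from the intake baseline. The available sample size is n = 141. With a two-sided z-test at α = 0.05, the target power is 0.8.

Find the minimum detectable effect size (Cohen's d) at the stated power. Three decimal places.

Need Φ(δ − 1.960) = 0.8, so δ = 1.960 + 0.842 = 2.802.
(The second rejection-region term Φ(−δ − z_{α/2}) is negligible and dropped.)
δ = d·√n ⇒ d = δ/√n = 2.802/√141 = 0.2359.

d ≈ 0.236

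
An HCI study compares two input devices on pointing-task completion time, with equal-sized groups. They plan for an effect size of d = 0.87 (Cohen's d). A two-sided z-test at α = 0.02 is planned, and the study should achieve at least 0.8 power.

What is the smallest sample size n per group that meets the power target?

For power 0.8 need Φ(δ − z_{0.01}) = 0.8, so δ = z_{0.01} + z_{0.20} = 2.326 + 0.842 = 3.168.
(The Φ(−δ − z_{α/2}) term is vanishingly small for δ > 0 and is dropped in the standard sample-size formula.)
δ = d·√(n/2) ⇒ n = 2(δ/d)² = 2 × (3.168 / 0.87)² = 26.52.
Round up to the next whole unit.

n = 27 per group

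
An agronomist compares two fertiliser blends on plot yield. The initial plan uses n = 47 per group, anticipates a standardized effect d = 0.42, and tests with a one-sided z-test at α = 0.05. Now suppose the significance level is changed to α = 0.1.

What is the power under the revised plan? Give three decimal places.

δ = d·√(n/2) = 0.42 × √(47/2) = 2.0360 (unchanged). New critical value: z_{0.1} = 1.282.
Revised power = P(Z > 1.282 − δ) = Φ(0.754) = 0.7747.

Power ≈ 0.775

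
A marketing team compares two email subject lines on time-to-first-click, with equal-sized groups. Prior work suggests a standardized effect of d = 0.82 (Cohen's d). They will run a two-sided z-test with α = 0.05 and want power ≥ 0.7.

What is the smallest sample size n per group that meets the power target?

For power 0.7 need Φ(δ − z_{0.025}) = 0.7, so δ = z_{0.025} + z_{0.30} = 1.960 + 0.524 = 2.484.
(The Φ(−δ − z_{α/2}) term is vanishingly small for δ > 0 and is dropped in the standard sample-size formula.)
δ = d·√(n/2) ⇒ n = 2(δ/d)² = 2 × (2.484 / 0.82)² = 18.36.
Rounding up, n = 19 per group.

n = 19 per group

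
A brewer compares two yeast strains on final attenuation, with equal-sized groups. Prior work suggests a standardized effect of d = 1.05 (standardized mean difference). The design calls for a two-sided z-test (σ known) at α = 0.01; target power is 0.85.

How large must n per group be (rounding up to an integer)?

For power 0.85 need Φ(δ − z_{0.005}) = 0.85, so δ = z_{0.005} + z_{0.15} = 2.576 + 1.036 = 3.612.
(Ignoring the negligible lower-tail rejection probability gives the usual closed-form inversion.)
δ = d·√(n/2) ⇒ n = 2(δ/d)² = 2 × (3.612 / 1.05)² = 23.67.
Round up to the next whole unit.

n = 24 per group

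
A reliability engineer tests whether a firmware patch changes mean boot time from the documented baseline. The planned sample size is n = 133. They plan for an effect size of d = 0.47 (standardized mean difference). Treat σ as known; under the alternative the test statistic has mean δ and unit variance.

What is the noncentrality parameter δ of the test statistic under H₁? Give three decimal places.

The noncentrality parameter scales effect size by the design's sample-size factor: δ = d·√n = 0.47 × √133 = 5.4203

δ ≈ 5.420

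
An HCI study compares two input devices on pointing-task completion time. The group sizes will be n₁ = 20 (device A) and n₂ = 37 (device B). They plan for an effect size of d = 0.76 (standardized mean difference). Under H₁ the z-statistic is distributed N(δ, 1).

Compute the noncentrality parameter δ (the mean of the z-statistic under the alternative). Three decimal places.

δ ≈ 2.738

δ = d / √(1/n₁ + 1/n₂) = 0.76 / √(1/20 + 1/37) = 2.7384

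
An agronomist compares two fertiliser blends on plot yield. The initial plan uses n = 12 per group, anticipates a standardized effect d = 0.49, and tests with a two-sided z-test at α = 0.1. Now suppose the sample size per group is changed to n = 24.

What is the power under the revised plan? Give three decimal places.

With n = 24 per group: δ = d·√(n/2) = 0.49 × √(24/2) = 1.6974. Critical value z_{0.05} = 1.645.
Revised power = Φ(δ − 1.645) + Φ(−δ − 1.645) = Φ(0.053) + Φ(-3.342) = 0.5210 + 0.0004 = 0.5214.

Power ≈ 0.521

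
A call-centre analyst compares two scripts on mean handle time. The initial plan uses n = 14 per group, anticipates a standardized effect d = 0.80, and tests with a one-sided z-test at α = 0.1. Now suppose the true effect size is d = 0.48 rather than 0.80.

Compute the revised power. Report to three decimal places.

With d = 0.48: δ = d·√(n/2) = 0.48 × √(14/2) = 1.2700. Critical value z_{0.1} = 1.282.
Revised power = P(Z > 1.282 − δ) = Φ(-0.012) = 0.4954.

Power ≈ 0.495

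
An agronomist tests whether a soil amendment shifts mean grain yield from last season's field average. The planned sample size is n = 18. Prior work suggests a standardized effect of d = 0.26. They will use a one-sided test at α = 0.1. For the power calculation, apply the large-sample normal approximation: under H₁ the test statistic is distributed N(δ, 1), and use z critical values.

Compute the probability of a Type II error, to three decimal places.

β ≈ 0.571

Noncentrality parameter: δ = d·√n = 0.26 × √18 = 1.1031
Critical value for a one-sided test at α = 0.1: z_α = 1.282.
Power = Φ(δ − 1.282) = Φ(-0.178) = 0.4292.
Type II error: β = 1 − power = 1 − 0.4292 = 0.5708.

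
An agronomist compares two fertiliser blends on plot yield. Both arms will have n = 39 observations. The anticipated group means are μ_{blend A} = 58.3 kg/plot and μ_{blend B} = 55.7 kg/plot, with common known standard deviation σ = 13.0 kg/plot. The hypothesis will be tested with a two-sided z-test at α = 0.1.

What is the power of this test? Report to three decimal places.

Standardized effect: d = |μ_{blend A} − μ_{blend B}| / σ = |58.3 − 55.7| / 13.0 = 0.2000
Noncentrality parameter: δ = d·√(n/2) = 0.2000 × √(39/2) = 0.8832
Critical value for a two-sided test at α = 0.1: z_{α/2} = 1.645.
Power = Φ(δ − 1.645) + Φ(−δ − 1.645) = Φ(-0.762) + Φ(-2.528) = 0.2231 + 0.0057 = 0.2289.

Power ≈ 0.229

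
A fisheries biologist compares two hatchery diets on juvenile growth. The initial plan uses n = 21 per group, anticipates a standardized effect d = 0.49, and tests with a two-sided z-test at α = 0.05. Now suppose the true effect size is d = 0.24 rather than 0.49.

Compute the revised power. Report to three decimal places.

Power ≈ 0.122

With d = 0.24: δ = d·√(n/2) = 0.24 × √(21/2) = 0.7777. Critical value z_{0.025} = 1.960.
Revised power = Φ(δ − 1.960) + Φ(−δ − 1.960) = Φ(-1.182) + Φ(-2.738) = 0.1185 + 0.0031 = 0.1216.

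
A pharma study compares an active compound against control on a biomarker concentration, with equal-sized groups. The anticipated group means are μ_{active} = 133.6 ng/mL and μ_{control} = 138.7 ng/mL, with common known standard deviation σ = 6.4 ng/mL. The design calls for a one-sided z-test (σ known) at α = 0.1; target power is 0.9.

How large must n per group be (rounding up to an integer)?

Standardized effect: d = |μ_{active} − μ_{control}| / σ = |133.6 − 138.7| / 6.4 = 0.7969
For power 0.9 need Φ(δ − z_{0.1}) = 0.9, so δ = z_{0.1} + z_{0.10} = 1.282 + 1.282 = 2.563.
δ = d·√(n/2) ⇒ n = 2(δ/d)² = 2 × (2.563 / 0.7969)² = 20.69.
Round up to the next whole unit.

n = 21 per group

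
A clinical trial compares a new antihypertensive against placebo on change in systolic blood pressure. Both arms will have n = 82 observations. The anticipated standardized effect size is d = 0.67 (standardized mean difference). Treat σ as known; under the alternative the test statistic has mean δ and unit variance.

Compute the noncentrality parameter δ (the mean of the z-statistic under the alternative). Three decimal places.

The noncentrality parameter scales effect size by the design's sample-size factor: δ = d·√(n/2) = 0.67 × √(82/2) = 4.2901

δ ≈ 4.290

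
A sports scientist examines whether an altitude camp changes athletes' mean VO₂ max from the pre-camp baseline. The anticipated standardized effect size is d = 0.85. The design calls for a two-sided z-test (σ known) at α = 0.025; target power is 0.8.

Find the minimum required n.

n = 14

For power 0.8 need Φ(δ − z_{0.0125}) = 0.8, so δ = z_{0.0125} + z_{0.20} = 2.241 + 0.842 = 3.083.
(For δ > 0 the lower-tail rejection region contributes negligibly to power, so the one-term inversion is standard.)
δ = d·√n ⇒ n = (δ/d)² = (3.083 / 0.85)² = 13.16.
Round up to the next whole unit.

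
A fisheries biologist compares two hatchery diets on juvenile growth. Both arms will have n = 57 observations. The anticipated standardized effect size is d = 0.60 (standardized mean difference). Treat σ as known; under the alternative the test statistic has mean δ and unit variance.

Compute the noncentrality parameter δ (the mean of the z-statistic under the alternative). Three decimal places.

δ ≈ 3.203

δ = d·√(n/2) = 0.60 × √(57/2) = 3.2031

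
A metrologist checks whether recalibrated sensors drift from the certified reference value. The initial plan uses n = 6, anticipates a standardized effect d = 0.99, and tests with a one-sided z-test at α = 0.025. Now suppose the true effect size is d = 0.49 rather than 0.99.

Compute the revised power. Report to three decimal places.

Power ≈ 0.224

With d = 0.49: δ = d·√n = 0.49 × √6 = 1.2002. Critical value z_{0.025} = 1.960.
Revised power = Φ(δ − 1.960) = Φ(-0.760) = 0.2237.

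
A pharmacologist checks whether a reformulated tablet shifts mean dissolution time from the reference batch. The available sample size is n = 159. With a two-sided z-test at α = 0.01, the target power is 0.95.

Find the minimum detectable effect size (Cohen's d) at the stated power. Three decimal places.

Need Φ(δ − 2.576) = 0.95, so δ = 2.576 + 1.645 = 4.221.
(Lower-tail contribution to power is negligible for δ > 0.)
δ = d·√n ⇒ d = δ/√n = 4.221/√159 = 0.3347.

d ≈ 0.335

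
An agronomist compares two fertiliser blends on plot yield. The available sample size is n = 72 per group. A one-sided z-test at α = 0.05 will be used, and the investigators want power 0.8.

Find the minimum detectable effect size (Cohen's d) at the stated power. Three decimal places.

Need Φ(δ − 1.645) = 0.8, so δ = 1.645 + 0.842 = 2.486.
δ = d·√(n/2) ⇒ d = δ/√(n/2) = 2.486/√(72/2) = 0.4144.

d ≈ 0.414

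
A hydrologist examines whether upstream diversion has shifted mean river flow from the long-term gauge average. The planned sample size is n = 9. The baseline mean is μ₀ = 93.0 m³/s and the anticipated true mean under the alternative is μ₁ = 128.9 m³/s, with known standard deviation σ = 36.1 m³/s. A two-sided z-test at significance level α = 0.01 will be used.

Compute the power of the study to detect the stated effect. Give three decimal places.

Power ≈ 0.658

Standardized effect: d = |μ₁ − μ₀| / σ = |128.9 − 93.0| / 36.1 = 0.9945
Noncentrality parameter: λ = d·√n = 0.9945 × √9 = 2.9834
Two-sided α = 0.01 → critical value z_{0.005} = 2.576.
Power = Φ(λ − 2.576) + Φ(−λ − 2.576) = Φ(0.408) + Φ(-5.559) = 0.6582 + 0.0000 = 0.6582.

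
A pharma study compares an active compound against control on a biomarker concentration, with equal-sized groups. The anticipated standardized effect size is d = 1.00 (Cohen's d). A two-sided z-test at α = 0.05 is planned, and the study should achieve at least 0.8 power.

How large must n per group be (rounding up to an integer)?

Set Φ(δ − 1.960) = 0.8; then δ − 1.960 = Φ⁻¹(0.8) = 0.842, giving δ = 2.802.
(Ignoring the negligible lower-tail rejection probability gives the usual closed-form inversion.)
δ = d·√(n/2) ⇒ n = 2(δ/d)² = 2 × (2.802 / 1.00)² = 15.70.
Round up to the next whole unit.

n = 16 per group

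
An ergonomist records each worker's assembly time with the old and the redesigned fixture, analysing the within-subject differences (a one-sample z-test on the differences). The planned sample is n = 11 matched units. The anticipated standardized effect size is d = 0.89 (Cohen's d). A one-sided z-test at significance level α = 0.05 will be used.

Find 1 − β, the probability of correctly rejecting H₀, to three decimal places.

Noncentrality parameter: δ = d·√n = 0.89 × √11 = 2.9518
One-sided α = 0.05 → critical value z_{0.05} = 1.645.
Power = P(Z > 1.645 − δ) = Φ(1.307) = 0.9044.

Power ≈ 0.904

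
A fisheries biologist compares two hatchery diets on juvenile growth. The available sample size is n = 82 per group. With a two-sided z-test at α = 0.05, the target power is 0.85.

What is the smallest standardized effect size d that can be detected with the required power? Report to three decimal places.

Required noncentrality: δ = z_{0.025} + z_{0.15} = 1.960 + 1.036 = 2.996.
(The second rejection-region term Φ(−δ − z_{α/2}) is negligible and dropped.)
δ = d·√(n/2) ⇒ d = δ/√(n/2) = 2.996/√(82/2) = 0.4680.

d ≈ 0.468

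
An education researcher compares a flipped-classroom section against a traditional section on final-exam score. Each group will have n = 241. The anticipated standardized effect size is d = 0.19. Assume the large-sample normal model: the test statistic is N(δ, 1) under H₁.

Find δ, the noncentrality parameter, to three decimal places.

δ ≈ 2.086

δ = d·√(n/2) = 0.19 × √(241/2) = 2.0857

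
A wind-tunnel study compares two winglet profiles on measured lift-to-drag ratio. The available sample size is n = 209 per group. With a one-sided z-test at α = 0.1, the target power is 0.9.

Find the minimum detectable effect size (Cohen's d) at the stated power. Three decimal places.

Required noncentrality: δ = z_{0.1} + z_{0.10} = 1.282 + 1.282 = 2.563.
δ = d·√(n/2) ⇒ d = δ/√(n/2) = 2.563/√(209/2) = 0.2507.

d ≈ 0.251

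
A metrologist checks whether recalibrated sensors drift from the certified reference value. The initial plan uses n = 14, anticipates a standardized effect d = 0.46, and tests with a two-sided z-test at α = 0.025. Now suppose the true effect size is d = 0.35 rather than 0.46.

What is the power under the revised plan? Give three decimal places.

Power ≈ 0.176

With d = 0.35: δ = d·√n = 0.35 × √14 = 1.3096. Critical value z_{0.0125} = 2.241.
Revised power = Φ(δ − 2.241) + Φ(−δ − 2.241) = Φ(-0.932) + Φ(-3.551) = 0.1757 + 0.0002 = 0.1759.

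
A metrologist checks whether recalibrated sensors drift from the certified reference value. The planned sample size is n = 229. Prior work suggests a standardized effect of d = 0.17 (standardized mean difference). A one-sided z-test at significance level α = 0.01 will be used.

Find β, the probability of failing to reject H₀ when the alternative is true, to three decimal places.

β ≈ 0.403

Noncentrality parameter: δ = d·√n = 0.17 × √229 = 2.5726
One-sided α = 0.01 → critical value z_{0.01} = 2.326.
Power = P(Z > 2.326 − δ) = Φ(0.246) = 0.5972.
Type II error: β = 1 − power = 1 − 0.5972 = 0.4028.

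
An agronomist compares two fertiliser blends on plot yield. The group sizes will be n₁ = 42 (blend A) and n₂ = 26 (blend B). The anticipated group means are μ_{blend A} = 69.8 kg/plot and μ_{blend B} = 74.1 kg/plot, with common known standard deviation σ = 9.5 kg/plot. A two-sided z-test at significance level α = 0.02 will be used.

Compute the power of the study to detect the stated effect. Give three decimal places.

Power ≈ 0.304

Standardized effect: d = |μ_{blend A} − μ_{blend B}| / σ = |69.8 − 74.1| / 9.5 = 0.4526
Noncentrality parameter: δ = d / √(1/n₁ + 1/n₂) = 0.4526 / √(1/42 + 1/26) = 1.8139
Critical value for a two-sided test at α = 0.02: z_{α/2} = 2.326.
Power = Φ(δ − 2.326) + Φ(−δ − 2.326) = Φ(-0.512) + Φ(-4.140) = 0.3042 + 0.0000 = 0.3042.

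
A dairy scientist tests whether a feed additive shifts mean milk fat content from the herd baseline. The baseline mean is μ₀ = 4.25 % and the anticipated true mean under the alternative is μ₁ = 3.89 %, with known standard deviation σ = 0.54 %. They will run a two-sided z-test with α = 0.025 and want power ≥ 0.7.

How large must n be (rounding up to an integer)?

n = 18

Standardized effect: d = |μ₁ − μ₀| / σ = |3.89 − 4.25| / 0.54 = 0.6667
Set Φ(δ − 2.241) = 0.7; then δ − 2.241 = Φ⁻¹(0.7) = 0.524, giving δ = 2.766.
(For δ > 0 the lower-tail rejection region contributes negligibly to power, so the one-term inversion is standard.)
δ = d·√n ⇒ n = (δ/d)² = (2.766 / 0.6667)² = 17.21.
Round up to the next whole unit.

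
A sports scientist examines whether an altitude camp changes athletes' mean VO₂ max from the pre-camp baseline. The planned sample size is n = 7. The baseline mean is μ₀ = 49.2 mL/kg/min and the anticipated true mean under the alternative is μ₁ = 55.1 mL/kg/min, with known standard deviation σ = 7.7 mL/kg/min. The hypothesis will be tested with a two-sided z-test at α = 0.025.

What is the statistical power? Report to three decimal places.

Standardized effect: d = |μ₁ − μ₀| / σ = |55.1 − 49.2| / 7.7 = 0.7662
Noncentrality parameter: δ = d·√n = 0.7662 × √7 = 2.0273
Two-sided α = 0.025 → critical value z_{0.0125} = 2.241.
Power = Φ(δ − 2.241) + Φ(−δ − 2.241) = Φ(-0.214) + Φ(-4.269) = 0.4152 + 0.0000 = 0.4152.

Power ≈ 0.415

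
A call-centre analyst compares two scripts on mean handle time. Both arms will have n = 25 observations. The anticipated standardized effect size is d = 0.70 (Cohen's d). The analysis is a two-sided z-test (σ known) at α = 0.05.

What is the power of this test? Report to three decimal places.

Noncentrality parameter: δ = d·√(n/2) = 0.70 × √(25/2) = 2.4749
Critical value for a two-sided test at α = 0.05: z_{α/2} = 1.960.
Power = Φ(δ − 1.960) + Φ(−δ − 1.960) = Φ(0.515) + Φ(-4.435) = 0.6967 + 0.0000 = 0.6967.

Power ≈ 0.697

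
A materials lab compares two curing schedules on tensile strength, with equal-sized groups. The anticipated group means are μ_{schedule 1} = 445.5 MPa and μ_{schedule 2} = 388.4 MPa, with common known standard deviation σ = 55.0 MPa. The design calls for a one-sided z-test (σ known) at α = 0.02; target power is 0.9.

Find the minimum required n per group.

n = 21 per group

Standardized effect: d = |μ_{schedule 1} − μ_{schedule 2}| / σ = |445.5 − 388.4| / 55.0 = 1.0382
For power 0.9 need Φ(δ − z_{0.02}) = 0.9, so δ = z_{0.02} + z_{0.10} = 2.054 + 1.282 = 3.335.
δ = d·√(n/2) ⇒ n = 2(δ/d)² = 2 × (3.335 / 1.0382)² = 20.64.
Round up to the next whole unit.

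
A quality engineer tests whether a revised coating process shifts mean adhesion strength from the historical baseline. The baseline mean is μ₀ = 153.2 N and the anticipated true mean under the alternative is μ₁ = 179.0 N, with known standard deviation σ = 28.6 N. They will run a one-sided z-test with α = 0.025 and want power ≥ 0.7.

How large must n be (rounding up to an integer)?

n = 8

Standardized effect: d = |μ₁ − μ₀| / σ = |179.0 − 153.2| / 28.6 = 0.9021
For power 0.7 need Φ(δ − z_{0.025}) = 0.7, so δ = z_{0.025} + z_{0.30} = 1.960 + 0.524 = 2.484.
δ = d·√n ⇒ n = (δ/d)² = (2.484 / 0.9021)² = 7.58.
Round up to the next whole unit.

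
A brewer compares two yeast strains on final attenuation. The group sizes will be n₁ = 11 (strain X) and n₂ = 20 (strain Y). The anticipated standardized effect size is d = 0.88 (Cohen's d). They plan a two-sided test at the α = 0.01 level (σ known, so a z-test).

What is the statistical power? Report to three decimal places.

Power ≈ 0.408

Noncentrality parameter: δ = d / √(1/n₁ + 1/n₂) = 0.88 / √(1/11 + 1/20) = 2.3443
Critical value for a two-sided test at α = 0.01: z_{α/2} = 2.576.
Power = Φ(δ − 2.576) + Φ(−δ − 2.576) = Φ(-0.232) + Φ(-4.920) = 0.4085 + 0.0000 = 0.4085.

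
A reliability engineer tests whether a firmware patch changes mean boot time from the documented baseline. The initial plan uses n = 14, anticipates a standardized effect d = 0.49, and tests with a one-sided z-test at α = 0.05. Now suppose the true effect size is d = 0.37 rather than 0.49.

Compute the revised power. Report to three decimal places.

Power ≈ 0.397

With d = 0.37: δ = d·√n = 0.37 × √14 = 1.3844. Critical value z_{0.05} = 1.645.
Revised power = P(Z > 1.645 − δ) = Φ(-0.260) = 0.3973.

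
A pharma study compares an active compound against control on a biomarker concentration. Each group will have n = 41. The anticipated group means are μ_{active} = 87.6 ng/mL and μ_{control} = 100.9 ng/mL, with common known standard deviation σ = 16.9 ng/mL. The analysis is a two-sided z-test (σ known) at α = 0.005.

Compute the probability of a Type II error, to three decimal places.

Standardized effect: d = |μ_{active} − μ_{control}| / σ = |87.6 − 100.9| / 16.9 = 0.7870
Noncentrality parameter: δ = d·√(n/2) = 0.7870 × √(41/2) = 3.5632
Two-sided α = 0.005 → critical value z_{0.0025} = 2.807.
Power = Φ(δ − 2.807) + Φ(−δ − 2.807) = Φ(0.756) + Φ(-6.370) = 0.7752 + 0.0000 = 0.7752.
Type II error: β = 1 − power = 1 − 0.7752 = 0.2248.

β ≈ 0.225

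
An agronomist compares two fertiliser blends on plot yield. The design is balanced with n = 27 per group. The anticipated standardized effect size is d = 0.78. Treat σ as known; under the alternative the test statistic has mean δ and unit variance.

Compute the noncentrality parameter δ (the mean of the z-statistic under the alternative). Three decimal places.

δ = d·√(n/2) = 0.78 × √(27/2) = 2.8659

δ ≈ 2.866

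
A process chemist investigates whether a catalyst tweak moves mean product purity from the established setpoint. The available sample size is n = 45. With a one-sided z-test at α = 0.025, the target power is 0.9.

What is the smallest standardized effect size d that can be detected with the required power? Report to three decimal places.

d ≈ 0.483

Need Φ(δ − 1.960) = 0.9, so δ = 1.960 + 1.282 = 3.242.
δ = d·√n ⇒ d = δ/√n = 3.242/√45 = 0.4832.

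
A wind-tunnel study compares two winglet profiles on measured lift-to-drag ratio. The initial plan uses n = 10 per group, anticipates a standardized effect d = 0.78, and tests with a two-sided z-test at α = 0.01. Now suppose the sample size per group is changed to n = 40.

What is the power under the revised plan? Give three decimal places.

Power ≈ 0.819

With n = 40 per group: δ = d·√(n/2) = 0.78 × √(40/2) = 3.4883. Critical value z_{0.005} = 2.576.
Revised power = Φ(δ − 2.576) + Φ(−δ − 2.576) = Φ(0.912) + Φ(-6.064) = 0.8192 + 0.0000 = 0.8192.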